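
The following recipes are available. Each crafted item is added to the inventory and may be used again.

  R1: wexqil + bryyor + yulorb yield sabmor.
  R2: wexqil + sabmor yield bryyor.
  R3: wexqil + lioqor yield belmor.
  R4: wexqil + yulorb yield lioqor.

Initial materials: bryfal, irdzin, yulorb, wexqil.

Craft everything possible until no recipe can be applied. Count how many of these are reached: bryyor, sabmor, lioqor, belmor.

wexqil + yulorb → lioqor (R4).
Using R3, wexqil and lioqor make belmor.
bryyor would need wexqil and sabmor (R2), but sabmor is never obtained.
sabmor would need wexqil, bryyor, and yulorb (R1), but bryyor is never obtained.
lioqor: reached.
belmor: reached.
Reached: lioqor and belmor — 2 of the 4.

2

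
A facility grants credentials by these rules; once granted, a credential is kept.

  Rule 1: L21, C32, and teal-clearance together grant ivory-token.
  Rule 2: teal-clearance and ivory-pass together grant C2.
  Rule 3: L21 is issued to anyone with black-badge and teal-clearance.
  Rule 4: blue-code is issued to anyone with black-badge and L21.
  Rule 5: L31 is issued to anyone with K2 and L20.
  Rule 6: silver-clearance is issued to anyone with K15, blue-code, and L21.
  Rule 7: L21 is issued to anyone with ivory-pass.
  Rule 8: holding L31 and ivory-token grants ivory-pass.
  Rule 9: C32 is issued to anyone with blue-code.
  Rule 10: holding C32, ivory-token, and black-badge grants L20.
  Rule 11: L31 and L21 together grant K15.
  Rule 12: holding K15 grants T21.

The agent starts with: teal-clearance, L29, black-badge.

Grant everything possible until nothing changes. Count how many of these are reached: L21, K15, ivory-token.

2

Holding black-badge and teal-clearance grants L21 (Rule 3).
Holding black-badge and L21 grants blue-code (Rule 4).
Holding blue-code grants C32 (Rule 9).
Holding L21, C32, and teal-clearance grants ivory-token (Rule 1).
L21: reached.
K15 would need L31 and L21 (Rule 11), but L31 is never granted.
ivory-token: reached.
Reached: L21 and ivory-token — 2 of the 3.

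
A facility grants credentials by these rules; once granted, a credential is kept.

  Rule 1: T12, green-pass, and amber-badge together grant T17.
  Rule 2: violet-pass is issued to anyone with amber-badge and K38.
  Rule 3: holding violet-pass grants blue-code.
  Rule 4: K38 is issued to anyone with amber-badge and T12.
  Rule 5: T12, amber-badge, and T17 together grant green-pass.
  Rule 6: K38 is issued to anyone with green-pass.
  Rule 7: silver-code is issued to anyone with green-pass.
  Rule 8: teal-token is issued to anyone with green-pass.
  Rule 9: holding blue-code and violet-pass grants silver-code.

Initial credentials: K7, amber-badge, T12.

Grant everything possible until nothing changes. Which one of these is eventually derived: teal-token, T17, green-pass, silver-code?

Holding amber-badge and T12 grants K38 (Rule 4).
Holding amber-badge and K38 grants violet-pass (Rule 2).
Holding violet-pass grants blue-code (Rule 3).
Holding blue-code and violet-pass grants silver-code (Rule 9).
teal-token would need green-pass (Rule 8), but green-pass is never granted. green-pass would need T12, amber-badge, and T17 (Rule 5), but T17 is never granted. T17 would need T12, green-pass, and amber-badge (Rule 1), but green-pass is never granted.

silver-code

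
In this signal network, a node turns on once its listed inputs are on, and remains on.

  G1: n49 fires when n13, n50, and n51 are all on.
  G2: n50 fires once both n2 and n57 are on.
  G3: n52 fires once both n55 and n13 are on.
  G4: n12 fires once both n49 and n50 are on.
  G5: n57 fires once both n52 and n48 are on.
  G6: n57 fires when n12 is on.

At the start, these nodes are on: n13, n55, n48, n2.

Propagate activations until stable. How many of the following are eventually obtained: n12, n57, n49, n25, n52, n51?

2

n55 and n13 are on, so n52 fires (G3).
G5: n52 and n48 on → n57 on.
n12 would need n49 and n50 (G4), but n49 never turns on.
n57: reached.
n49 would need n13, n50, and n51 (G1), but n51 never turns on.
No rule produces n25, and it is not given.
n52: reached.
No rule produces n51, and it is not given.
Reached: n57 and n52 — 2 of the 6.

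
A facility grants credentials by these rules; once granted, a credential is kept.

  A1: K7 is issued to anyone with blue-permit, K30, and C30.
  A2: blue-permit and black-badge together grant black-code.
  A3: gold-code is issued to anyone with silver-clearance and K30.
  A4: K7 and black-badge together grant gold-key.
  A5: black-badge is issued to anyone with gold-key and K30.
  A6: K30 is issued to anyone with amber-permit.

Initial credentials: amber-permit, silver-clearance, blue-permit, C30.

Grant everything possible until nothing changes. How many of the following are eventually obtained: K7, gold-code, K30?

3

Holding amber-permit grants K30 (A6).
Holding silver-clearance and K30 grants gold-code (A3).
Holding blue-permit, K30, and C30 grants K7 (A1).
K7: reached.
gold-code: reached.
K30: reached.
All 3 are reached.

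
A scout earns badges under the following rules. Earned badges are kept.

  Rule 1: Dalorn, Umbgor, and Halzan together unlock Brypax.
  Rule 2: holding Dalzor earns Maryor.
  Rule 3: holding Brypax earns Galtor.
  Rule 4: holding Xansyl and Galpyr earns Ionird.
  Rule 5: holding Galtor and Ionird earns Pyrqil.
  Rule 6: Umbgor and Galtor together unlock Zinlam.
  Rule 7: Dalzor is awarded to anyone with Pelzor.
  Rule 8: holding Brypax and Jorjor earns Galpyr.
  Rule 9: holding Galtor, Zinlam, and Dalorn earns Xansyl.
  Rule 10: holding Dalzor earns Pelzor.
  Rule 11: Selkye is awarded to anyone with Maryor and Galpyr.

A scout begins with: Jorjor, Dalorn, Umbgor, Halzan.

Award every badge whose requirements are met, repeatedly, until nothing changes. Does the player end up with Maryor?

Maryor would need Dalzor (Rule 2), but Dalzor is never earned.

No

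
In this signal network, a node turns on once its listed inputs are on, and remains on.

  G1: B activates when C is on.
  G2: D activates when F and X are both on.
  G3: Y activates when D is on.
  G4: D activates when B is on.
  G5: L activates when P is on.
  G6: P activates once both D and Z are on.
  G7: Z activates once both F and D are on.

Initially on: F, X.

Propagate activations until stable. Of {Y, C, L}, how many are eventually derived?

2

G2: F and X on → D on.
G7: F and D on → Z on.
G3: D on → Y on.
D and Z are on, so P activates (G6).
P is on, so L activates (G5).
Y: reached.
No rule produces C, and it is not given.
L: reached.
Reached: Y and L — 2 of the 3.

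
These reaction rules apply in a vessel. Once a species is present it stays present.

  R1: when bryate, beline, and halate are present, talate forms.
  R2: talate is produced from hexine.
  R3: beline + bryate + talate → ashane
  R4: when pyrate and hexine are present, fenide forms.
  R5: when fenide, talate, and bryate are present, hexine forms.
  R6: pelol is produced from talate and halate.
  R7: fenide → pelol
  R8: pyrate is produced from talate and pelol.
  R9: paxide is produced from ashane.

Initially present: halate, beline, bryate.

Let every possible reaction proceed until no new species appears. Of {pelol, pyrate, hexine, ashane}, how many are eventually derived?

3

bryate, beline, and halate present → talate forms (R1).
talate and halate present → pelol forms (R6).
beline, bryate, and talate present → ashane forms (R3).
talate and pelol present → pyrate forms (R8).
pelol: reached.
pyrate: reached.
hexine would need fenide, talate, and bryate (R5), but fenide never forms.
ashane: reached.
Reached: pelol, pyrate, and ashane — 3 of the 4.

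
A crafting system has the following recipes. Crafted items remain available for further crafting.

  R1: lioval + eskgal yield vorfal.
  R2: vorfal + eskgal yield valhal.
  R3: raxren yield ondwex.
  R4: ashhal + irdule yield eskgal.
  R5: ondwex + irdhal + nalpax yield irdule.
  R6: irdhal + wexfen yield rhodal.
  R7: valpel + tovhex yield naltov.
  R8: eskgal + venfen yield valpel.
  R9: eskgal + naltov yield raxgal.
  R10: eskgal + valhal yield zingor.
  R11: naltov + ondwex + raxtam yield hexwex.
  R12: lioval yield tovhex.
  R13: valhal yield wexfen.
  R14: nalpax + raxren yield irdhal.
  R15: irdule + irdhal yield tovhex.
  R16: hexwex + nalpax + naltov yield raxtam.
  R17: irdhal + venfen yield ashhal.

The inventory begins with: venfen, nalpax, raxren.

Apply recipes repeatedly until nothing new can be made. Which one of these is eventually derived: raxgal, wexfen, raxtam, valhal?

Using R14, nalpax and raxren make irdhal.
raxren → ondwex (R3).
Using R17, irdhal and venfen make ashhal.
Using R5, ondwex, irdhal, and nalpax make irdule.
ashhal + irdule → eskgal (R4).
Using R15, irdule and irdhal make tovhex.
eskgal + venfen → valpel (R8).
valpel + tovhex → naltov (R7).
eskgal + naltov → raxgal (R9).
raxtam would need hexwex, nalpax, and naltov (R16), but hexwex is never obtained. valhal would need vorfal and eskgal (R2), but vorfal is never obtained. wexfen would need valhal (R13), but valhal is never obtained.

raxgal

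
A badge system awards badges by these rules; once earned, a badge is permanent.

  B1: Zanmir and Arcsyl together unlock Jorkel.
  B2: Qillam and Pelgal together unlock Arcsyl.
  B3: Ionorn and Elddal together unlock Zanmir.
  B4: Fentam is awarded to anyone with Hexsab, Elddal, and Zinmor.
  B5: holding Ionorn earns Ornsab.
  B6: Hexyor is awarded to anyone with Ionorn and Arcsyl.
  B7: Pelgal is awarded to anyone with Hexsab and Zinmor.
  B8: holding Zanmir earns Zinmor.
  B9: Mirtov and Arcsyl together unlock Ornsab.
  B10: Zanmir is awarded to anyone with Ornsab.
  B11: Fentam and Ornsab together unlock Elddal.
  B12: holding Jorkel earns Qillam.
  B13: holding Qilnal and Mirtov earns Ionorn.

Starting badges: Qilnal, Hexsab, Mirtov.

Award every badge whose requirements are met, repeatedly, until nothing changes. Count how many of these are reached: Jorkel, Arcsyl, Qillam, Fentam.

0

Jorkel would need Zanmir and Arcsyl (B1), but Arcsyl is never earned.
Arcsyl would need Qillam and Pelgal (B2), but Qillam is never earned.
Qillam would need Jorkel (B12), but Jorkel is never earned.
Fentam would need Hexsab, Elddal, and Zinmor (B4), but Elddal is never earned.
None of the 4 are reached.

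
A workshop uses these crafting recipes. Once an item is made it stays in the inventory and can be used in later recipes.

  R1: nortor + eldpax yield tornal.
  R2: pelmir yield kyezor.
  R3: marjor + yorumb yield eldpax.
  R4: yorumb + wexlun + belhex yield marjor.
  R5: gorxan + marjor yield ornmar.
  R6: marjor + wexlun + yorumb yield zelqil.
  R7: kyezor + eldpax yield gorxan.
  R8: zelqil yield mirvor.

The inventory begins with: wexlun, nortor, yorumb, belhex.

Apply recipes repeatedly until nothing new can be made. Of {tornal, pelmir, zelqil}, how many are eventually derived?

2

yorumb + wexlun + belhex → marjor (R4).
Using R3, marjor and yorumb make eldpax.
Using R6, marjor, wexlun, and yorumb make zelqil.
Using R1, nortor and eldpax make tornal.
tornal: reached.
No rule produces pelmir, and it is not given.
zelqil: reached.
Reached: tornal and zelqil — 2 of the 3.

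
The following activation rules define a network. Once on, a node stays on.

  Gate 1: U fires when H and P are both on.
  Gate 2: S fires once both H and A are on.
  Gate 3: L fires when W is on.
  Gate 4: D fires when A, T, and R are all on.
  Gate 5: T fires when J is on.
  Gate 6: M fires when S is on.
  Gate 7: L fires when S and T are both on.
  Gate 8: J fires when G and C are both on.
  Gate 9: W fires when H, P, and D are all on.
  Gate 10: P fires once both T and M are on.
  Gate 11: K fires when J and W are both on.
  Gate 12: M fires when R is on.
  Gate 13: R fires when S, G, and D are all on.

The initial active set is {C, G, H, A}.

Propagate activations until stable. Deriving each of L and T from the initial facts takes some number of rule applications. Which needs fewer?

T

T: Gate 8: G and C on → J on. J is on, so T fires (Gate 5). [2 rule applications]
L: Gate 8: G and C on → J on. Gate 2: H and A on → S on. J is on, so T fires (Gate 5). S and T are on, so L fires (Gate 7). [4 rule applications]
T needs fewer.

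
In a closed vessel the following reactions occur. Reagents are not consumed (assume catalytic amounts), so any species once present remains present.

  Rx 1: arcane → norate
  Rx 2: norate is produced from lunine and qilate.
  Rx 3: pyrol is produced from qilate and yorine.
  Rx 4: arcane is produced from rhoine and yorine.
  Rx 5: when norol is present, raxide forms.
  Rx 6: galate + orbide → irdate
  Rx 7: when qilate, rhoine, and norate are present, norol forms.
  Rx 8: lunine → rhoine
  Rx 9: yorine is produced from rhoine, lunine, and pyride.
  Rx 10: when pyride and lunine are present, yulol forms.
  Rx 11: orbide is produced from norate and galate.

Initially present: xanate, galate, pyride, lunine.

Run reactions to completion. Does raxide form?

raxide would need norol (Rx 5), but norol never forms.

No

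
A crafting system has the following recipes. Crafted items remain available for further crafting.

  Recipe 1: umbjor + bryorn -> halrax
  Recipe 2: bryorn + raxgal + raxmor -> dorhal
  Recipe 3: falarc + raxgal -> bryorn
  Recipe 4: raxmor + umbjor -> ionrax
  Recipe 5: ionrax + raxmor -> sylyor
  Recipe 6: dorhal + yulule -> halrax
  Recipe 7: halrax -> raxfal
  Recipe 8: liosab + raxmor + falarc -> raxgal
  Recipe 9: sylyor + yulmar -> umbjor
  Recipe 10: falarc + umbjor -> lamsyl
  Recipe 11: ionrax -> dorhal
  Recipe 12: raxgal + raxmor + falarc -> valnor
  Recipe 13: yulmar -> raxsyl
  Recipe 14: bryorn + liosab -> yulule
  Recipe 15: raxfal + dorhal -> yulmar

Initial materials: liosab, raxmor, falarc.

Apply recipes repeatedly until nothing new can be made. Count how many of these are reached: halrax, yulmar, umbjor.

2

liosab + raxmor + falarc -> raxgal (Recipe 8).
Using Recipe 3, falarc and raxgal make bryorn.
Using Recipe 2, bryorn, raxgal, and raxmor make dorhal.
Using Recipe 14, bryorn and liosab make yulule.
dorhal + yulule -> halrax (Recipe 6).
halrax -> raxfal (Recipe 7).
Using Recipe 15, raxfal and dorhal make yulmar.
halrax: reached.
yulmar: reached.
umbjor would need sylyor and yulmar (Recipe 9), but sylyor is never obtained.
Reached: halrax and yulmar — 2 of the 3.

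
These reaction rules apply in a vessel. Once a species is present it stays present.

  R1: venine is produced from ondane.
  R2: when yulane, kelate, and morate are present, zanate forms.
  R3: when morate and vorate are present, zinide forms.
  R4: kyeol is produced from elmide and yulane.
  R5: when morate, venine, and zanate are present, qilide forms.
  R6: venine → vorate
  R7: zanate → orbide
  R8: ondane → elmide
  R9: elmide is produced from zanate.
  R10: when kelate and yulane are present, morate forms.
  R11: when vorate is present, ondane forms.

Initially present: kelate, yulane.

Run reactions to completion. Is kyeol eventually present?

Yes

kelate and yulane present → morate forms (R10).
yulane, kelate, and morate present → zanate forms (R2).
zanate present → elmide forms (R9).
elmide and yulane present → kyeol forms (R4).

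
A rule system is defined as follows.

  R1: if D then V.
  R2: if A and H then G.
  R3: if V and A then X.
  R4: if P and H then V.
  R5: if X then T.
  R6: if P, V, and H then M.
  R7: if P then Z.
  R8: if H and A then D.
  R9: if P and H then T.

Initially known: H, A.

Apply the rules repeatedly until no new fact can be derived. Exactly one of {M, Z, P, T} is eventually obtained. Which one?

From H and A, R8 gives D.
From D, R1 gives V.
V and A hold, so X follows (R3).
From X, R5 gives T.
Z would need P (R7), but P is never established. M would need P, V, and H (R6), but P is never established. No rule produces P, and it is not given.

T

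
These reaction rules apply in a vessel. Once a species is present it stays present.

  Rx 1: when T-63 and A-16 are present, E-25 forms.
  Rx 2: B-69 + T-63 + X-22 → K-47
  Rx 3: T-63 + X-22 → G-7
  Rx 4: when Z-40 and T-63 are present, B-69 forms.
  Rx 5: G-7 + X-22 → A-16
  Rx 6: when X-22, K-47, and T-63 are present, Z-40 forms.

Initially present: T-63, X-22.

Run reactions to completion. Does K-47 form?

No

K-47 would need B-69, T-63, and X-22 (Rx 2), but B-69 never forms.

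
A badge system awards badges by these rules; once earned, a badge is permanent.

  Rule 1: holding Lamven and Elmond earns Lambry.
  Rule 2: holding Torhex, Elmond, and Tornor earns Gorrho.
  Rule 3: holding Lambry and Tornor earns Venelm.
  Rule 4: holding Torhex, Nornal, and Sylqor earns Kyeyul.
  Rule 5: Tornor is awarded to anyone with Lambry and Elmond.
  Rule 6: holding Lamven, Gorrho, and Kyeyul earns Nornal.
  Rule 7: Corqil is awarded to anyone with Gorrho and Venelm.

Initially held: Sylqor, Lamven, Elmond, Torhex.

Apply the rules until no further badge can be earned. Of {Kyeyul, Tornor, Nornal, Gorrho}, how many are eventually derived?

2

With Lamven and Elmond, Lambry is earned (Rule 1).
With Lambry and Elmond, Tornor is earned (Rule 5).
With Torhex, Elmond, and Tornor, Gorrho is earned (Rule 2).
Kyeyul would need Torhex, Nornal, and Sylqor (Rule 4), but Nornal is never earned.
Tornor: reached.
Nornal would need Lamven, Gorrho, and Kyeyul (Rule 6), but Kyeyul is never earned.
Gorrho: reached.
Reached: Tornor and Gorrho — 2 of the 4.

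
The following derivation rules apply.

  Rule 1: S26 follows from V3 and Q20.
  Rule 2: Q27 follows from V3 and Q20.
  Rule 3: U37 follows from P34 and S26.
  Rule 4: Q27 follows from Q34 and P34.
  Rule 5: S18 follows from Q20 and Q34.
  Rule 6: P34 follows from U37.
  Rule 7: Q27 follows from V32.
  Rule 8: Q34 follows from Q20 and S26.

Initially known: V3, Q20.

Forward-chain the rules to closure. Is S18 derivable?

From V3 and Q20, Rule 1 gives S26.
Q20 and S26 hold, so Q34 follows (Rule 8).
Q20 and Q34 hold, so S18 follows (Rule 5).

Yes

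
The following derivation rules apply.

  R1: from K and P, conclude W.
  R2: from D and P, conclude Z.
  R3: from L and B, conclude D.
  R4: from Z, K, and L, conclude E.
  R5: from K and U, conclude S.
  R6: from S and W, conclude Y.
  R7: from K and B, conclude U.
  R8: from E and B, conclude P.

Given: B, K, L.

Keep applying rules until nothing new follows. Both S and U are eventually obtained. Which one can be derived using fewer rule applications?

U: From K and B, R7 gives U. [1 rule application]
S: From K and B, R7 gives U. From K and U, R5 gives S. [2 rule applications]
U needs fewer.

U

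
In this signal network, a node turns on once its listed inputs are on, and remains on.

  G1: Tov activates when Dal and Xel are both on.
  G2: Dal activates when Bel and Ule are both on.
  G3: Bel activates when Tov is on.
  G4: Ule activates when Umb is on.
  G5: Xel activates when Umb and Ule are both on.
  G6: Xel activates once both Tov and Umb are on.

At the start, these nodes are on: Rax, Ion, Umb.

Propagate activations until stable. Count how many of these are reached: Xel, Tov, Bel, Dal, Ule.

Umb is on, so Ule activates (G4).
G5: Umb and Ule on → Xel on.
Xel: reached.
Tov would need Dal and Xel (G1), but Dal never turns on.
Bel would need Tov (G3), but Tov never turns on.
Dal would need Bel and Ule (G2), but Bel never turns on.
Ule: reached.
Reached: Xel and Ule — 2 of the 5.

2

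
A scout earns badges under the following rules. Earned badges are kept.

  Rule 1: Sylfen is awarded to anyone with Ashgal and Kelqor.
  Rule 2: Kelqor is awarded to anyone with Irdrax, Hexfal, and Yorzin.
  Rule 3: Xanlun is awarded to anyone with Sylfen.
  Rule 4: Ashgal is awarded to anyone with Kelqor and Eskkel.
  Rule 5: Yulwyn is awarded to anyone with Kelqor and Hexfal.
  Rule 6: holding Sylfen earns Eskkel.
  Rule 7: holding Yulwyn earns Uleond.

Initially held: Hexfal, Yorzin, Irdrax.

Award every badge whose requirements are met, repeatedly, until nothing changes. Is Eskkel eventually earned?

No

Eskkel would need Sylfen (Rule 6), but Sylfen is never earned.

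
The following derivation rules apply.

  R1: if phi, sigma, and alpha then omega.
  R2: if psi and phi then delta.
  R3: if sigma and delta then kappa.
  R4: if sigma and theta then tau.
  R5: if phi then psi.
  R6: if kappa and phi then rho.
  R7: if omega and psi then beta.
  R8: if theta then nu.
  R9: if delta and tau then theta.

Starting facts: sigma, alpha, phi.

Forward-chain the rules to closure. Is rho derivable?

From phi, R5 gives psi.
From psi and phi, R2 gives delta.
From sigma and delta, R3 gives kappa.
kappa and phi hold, so rho follows (R6).

Yes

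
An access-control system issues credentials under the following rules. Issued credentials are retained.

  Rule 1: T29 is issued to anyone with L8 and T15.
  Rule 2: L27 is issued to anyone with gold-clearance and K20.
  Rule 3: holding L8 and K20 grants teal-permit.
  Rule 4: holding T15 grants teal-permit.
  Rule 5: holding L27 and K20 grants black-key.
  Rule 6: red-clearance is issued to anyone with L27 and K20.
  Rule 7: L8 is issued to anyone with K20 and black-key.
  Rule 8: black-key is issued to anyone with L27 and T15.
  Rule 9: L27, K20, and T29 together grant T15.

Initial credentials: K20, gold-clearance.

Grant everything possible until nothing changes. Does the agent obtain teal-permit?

Holding gold-clearance and K20 grants L27 (Rule 2).
Holding L27 and K20 grants black-key (Rule 5).
Holding K20 and black-key grants L8 (Rule 7).
Holding L8 and K20 grants teal-permit (Rule 3).

Yes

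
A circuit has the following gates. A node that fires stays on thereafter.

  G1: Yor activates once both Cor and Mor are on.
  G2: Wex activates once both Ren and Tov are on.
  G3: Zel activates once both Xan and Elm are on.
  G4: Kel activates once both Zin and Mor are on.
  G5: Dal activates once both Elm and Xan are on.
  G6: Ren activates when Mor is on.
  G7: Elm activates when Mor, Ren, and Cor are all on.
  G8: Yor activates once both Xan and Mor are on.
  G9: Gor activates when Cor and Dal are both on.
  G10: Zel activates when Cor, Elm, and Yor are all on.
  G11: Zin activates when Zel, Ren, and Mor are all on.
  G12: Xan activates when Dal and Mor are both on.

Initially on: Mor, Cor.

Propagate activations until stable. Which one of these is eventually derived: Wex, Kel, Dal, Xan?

Kel

G1: Cor and Mor on → Yor on.
Mor is on, so Ren activates (G6).
G7: Mor, Ren, and Cor on → Elm on.
G10: Cor, Elm, and Yor on → Zel on.
G11: Zel, Ren, and Mor on → Zin on.
G4: Zin and Mor on → Kel on.
Wex would need Ren and Tov (G2), but Tov never turns on. Dal would need Elm and Xan (G5), but Xan never turns on. Xan would need Dal and Mor (G12), but Dal never turns on.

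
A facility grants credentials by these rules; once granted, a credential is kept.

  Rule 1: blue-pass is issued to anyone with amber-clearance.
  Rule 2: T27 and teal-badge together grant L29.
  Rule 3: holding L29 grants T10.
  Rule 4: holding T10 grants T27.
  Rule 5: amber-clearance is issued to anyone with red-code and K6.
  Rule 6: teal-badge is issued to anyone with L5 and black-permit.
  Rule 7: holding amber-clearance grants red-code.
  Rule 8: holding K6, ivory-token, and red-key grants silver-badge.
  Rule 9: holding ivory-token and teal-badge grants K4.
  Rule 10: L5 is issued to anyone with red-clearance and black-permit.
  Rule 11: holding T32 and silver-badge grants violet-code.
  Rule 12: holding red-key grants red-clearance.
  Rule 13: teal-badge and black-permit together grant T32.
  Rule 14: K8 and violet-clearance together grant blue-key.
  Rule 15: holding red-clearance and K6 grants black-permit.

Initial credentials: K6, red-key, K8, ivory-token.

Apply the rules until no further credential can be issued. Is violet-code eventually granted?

Yes

Holding K6, ivory-token, and red-key grants silver-badge (Rule 8).
Holding red-key grants red-clearance (Rule 12).
Holding red-clearance and K6 grants black-permit (Rule 15).
Holding red-clearance and black-permit grants L5 (Rule 10).
Holding L5 and black-permit grants teal-badge (Rule 6).
Holding teal-badge and black-permit grants T32 (Rule 13).
Holding T32 and silver-badge grants violet-code (Rule 11).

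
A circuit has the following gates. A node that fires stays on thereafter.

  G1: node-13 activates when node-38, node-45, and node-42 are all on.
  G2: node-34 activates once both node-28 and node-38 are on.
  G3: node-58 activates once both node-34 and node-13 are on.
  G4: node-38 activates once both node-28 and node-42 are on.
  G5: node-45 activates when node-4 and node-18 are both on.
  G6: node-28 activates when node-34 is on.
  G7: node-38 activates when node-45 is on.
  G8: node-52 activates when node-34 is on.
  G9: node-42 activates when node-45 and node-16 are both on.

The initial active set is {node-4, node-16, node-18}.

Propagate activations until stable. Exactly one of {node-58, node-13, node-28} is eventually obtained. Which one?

G5: node-4 and node-18 on → node-45 on.
node-45 and node-16 are on, so node-42 activates (G9).
node-45 is on, so node-38 activates (G7).
G1: node-38, node-45, and node-42 on → node-13 on.
node-28 would need node-34 (G6), but node-34 never turns on. node-58 would need node-34 and node-13 (G3), but node-34 never turns on.

node-13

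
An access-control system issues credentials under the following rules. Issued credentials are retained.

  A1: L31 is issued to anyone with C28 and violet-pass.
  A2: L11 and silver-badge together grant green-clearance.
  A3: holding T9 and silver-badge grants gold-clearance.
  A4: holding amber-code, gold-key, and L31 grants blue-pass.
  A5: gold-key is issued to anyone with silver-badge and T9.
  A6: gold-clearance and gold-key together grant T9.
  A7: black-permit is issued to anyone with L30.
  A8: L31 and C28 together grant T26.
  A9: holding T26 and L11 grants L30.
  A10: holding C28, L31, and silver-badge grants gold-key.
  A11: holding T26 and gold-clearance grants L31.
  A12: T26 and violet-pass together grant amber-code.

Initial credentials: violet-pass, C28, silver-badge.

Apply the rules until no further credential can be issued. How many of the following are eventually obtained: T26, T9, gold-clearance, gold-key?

Holding C28 and violet-pass grants L31 (A1).
Holding C28, L31, and silver-badge grants gold-key (A10).
Holding L31 and C28 grants T26 (A8).
T26: reached.
T9 would need gold-clearance and gold-key (A6), but gold-clearance is never granted.
gold-clearance would need T9 and silver-badge (A3), but T9 is never granted.
gold-key: reached.
Reached: T26 and gold-key — 2 of the 4.

2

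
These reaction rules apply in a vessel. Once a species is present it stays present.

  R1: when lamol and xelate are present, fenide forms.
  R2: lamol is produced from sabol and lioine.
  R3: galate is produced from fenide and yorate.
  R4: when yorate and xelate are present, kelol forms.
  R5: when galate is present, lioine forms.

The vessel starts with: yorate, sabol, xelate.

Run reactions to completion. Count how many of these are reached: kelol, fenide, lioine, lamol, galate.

yorate and xelate present → kelol forms (R4).
kelol: reached.
fenide would need lamol and xelate (R1), but lamol never forms.
lioine would need galate (R5), but galate never forms.
lamol would need sabol and lioine (R2), but lioine never forms.
galate would need fenide and yorate (R3), but fenide never forms.
Reached: kelol — 1 of the 5.

1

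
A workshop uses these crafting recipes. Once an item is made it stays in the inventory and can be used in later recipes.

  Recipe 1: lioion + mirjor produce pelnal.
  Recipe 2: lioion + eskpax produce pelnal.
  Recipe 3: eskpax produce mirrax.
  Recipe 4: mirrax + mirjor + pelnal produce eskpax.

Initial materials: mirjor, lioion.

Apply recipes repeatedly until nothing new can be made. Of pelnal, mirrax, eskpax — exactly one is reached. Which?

Using Recipe 1, lioion and mirjor make pelnal.
eskpax would need mirrax, mirjor, and pelnal (Recipe 4), but mirrax is never obtained. mirrax would need eskpax (Recipe 3), but eskpax is never obtained.

pelnal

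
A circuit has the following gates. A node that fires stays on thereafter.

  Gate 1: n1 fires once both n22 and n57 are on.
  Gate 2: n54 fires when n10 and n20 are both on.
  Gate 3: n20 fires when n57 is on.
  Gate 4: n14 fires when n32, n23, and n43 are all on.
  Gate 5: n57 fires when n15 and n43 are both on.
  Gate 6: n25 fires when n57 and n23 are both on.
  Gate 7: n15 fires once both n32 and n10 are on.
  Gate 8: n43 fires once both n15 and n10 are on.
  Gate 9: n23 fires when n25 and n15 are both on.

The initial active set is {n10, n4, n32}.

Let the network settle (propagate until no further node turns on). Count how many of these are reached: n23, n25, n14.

n23 would need n25 and n15 (Gate 9), but n25 never turns on.
n25 would need n57 and n23 (Gate 6), but n23 never turns on.
n14 would need n32, n23, and n43 (Gate 4), but n23 never turns on.
None of the 3 are reached.

0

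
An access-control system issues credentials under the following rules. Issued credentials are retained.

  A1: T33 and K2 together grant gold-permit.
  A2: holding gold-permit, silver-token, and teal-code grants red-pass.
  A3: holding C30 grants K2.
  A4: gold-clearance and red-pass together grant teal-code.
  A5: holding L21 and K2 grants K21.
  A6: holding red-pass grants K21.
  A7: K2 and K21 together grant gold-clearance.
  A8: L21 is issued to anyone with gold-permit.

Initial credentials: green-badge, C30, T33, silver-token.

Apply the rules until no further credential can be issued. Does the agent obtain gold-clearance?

Holding C30 grants K2 (A3).
Holding T33 and K2 grants gold-permit (A1).
Holding gold-permit grants L21 (A8).
Holding L21 and K2 grants K21 (A5).
Holding K2 and K21 grants gold-clearance (A7).

Yes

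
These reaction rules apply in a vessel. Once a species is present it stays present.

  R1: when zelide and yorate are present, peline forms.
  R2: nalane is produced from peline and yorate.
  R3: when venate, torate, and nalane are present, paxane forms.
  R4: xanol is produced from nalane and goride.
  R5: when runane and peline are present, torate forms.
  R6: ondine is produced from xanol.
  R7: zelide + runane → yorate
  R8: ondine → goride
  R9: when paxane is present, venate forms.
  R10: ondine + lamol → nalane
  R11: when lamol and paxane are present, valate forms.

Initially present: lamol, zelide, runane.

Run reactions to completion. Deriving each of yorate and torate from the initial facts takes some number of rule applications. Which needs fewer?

yorate

yorate: zelide and runane present → yorate forms (R7). [1 rule application]
torate: zelide and runane present → yorate forms (R7). zelide and yorate present → peline forms (R1). runane and peline present → torate forms (R5). [3 rule applications]
yorate needs fewer.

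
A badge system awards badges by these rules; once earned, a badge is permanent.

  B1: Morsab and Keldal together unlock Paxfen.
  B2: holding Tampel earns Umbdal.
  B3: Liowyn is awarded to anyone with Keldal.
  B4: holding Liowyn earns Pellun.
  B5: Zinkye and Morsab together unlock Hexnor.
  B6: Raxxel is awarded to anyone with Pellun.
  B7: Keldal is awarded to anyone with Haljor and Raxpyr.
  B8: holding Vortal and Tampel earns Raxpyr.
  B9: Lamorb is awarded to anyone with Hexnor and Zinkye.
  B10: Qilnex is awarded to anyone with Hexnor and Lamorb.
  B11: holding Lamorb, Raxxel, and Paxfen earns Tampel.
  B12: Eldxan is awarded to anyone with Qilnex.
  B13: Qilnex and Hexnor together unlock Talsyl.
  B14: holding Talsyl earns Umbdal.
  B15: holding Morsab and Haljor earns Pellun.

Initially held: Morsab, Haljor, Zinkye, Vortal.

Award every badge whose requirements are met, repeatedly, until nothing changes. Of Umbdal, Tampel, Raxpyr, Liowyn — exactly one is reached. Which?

Umbdal

With Zinkye and Morsab, Hexnor is earned (B5).
With Hexnor and Zinkye, Lamorb is earned (B9).
With Hexnor and Lamorb, Qilnex is earned (B10).
With Qilnex and Hexnor, Talsyl is earned (B13).
With Talsyl, Umbdal is earned (B14).
Liowyn would need Keldal (B3), but Keldal is never earned. Raxpyr would need Vortal and Tampel (B8), but Tampel is never earned. Tampel would need Lamorb, Raxxel, and Paxfen (B11), but Paxfen is never earned.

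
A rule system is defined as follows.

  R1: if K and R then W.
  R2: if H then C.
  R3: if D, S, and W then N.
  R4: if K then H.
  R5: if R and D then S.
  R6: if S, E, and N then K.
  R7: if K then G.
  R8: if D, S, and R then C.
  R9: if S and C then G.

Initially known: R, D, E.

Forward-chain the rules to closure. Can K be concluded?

K would need S, E, and N (R6), but N is never established.

No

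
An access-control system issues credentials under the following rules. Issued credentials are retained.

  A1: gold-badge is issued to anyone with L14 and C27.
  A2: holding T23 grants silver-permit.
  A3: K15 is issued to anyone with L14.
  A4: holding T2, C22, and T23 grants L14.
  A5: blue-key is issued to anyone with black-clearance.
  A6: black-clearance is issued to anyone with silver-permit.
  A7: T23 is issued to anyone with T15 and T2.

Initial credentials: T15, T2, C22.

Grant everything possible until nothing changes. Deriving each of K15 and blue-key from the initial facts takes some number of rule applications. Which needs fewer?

K15

K15: Holding T15 and T2 grants T23 (A7). Holding T2, C22, and T23 grants L14 (A4). Holding L14 grants K15 (A3). [3 rule applications]
blue-key: Holding T15 and T2 grants T23 (A7). Holding T23 grants silver-permit (A2). Holding silver-permit grants black-clearance (A6). Holding black-clearance grants blue-key (A5). [4 rule applications]
K15 needs fewer.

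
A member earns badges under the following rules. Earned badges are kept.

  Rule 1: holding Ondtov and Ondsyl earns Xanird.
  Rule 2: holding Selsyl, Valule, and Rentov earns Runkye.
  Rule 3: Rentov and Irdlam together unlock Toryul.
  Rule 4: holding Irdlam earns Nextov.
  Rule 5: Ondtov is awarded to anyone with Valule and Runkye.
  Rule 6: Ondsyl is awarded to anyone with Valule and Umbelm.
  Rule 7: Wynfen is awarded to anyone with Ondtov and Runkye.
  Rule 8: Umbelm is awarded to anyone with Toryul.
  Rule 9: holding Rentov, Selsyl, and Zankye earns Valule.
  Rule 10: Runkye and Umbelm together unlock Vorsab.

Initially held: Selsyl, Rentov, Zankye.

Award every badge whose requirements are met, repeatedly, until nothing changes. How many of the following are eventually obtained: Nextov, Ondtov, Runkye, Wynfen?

3

With Rentov, Selsyl, and Zankye, Valule is earned (Rule 9).
With Selsyl, Valule, and Rentov, Runkye is earned (Rule 2).
With Valule and Runkye, Ondtov is earned (Rule 5).
With Ondtov and Runkye, Wynfen is earned (Rule 7).
Nextov would need Irdlam (Rule 4), but Irdlam is never earned.
Ondtov: reached.
Runkye: reached.
Wynfen: reached.
Reached: Ondtov, Runkye, and Wynfen — 3 of the 4.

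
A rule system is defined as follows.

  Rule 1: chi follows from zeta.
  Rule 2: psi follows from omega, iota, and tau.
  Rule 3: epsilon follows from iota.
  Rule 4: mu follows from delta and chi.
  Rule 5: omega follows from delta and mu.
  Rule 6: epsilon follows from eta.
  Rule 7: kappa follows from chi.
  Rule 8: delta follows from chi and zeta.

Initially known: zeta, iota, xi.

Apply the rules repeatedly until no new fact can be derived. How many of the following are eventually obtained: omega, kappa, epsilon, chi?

From iota, Rule 3 gives epsilon.
From zeta, Rule 1 gives chi.
From chi, Rule 7 gives kappa.
chi and zeta hold, so delta follows (Rule 8).
From delta and chi, Rule 4 gives mu.
From delta and mu, Rule 5 gives omega.
omega: reached.
kappa: reached.
epsilon: reached.
chi: reached.
All 4 are reached.

4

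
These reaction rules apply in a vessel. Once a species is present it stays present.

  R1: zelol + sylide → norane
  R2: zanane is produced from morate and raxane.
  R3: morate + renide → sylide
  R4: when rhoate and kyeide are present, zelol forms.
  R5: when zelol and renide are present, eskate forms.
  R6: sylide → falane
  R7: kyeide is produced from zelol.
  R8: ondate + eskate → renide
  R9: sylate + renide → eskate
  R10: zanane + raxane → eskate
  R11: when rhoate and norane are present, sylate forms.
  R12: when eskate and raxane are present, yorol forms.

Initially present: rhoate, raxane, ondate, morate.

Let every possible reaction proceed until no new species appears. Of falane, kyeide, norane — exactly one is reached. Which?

morate and raxane present → zanane forms (R2).
zanane and raxane present → eskate forms (R10).
ondate and eskate present → renide forms (R8).
morate and renide present → sylide forms (R3).
sylide present → falane forms (R6).
norane would need zelol and sylide (R1), but zelol never forms. kyeide would need zelol (R7), but zelol never forms.

falane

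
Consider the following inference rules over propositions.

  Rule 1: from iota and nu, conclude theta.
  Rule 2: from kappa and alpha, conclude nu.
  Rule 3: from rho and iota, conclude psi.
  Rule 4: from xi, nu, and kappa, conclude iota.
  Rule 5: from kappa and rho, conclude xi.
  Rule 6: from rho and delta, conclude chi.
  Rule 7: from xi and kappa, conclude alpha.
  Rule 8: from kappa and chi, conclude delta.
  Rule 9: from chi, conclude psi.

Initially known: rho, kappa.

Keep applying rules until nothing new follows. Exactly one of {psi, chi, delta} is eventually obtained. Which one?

From kappa and rho, Rule 5 gives xi.
From xi and kappa, Rule 7 gives alpha.
From kappa and alpha, Rule 2 gives nu.
From xi, nu, and kappa, Rule 4 gives iota.
From rho and iota, Rule 3 gives psi.
delta would need kappa and chi (Rule 8), but chi is never established. chi would need rho and delta (Rule 6), but delta is never established.

psi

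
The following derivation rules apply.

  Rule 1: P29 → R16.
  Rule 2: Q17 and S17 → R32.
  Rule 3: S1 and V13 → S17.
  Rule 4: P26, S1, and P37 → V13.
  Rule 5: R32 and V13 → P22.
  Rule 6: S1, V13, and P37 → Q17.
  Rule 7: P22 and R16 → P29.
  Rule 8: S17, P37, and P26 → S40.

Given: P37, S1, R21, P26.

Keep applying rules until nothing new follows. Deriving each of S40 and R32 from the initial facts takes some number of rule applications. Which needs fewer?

S40: From P26, S1, and P37, Rule 4 gives V13. From S1 and V13, Rule 3 gives S17. S17, P37, and P26 hold, so S40 follows (Rule 8). [3 rule applications]
R32: From P26, S1, and P37, Rule 4 gives V13. S1, V13, and P37 hold, so Q17 follows (Rule 6). From S1 and V13, Rule 3 gives S17. From Q17 and S17, Rule 2 gives R32. [4 rule applications]
S40 needs fewer.

S40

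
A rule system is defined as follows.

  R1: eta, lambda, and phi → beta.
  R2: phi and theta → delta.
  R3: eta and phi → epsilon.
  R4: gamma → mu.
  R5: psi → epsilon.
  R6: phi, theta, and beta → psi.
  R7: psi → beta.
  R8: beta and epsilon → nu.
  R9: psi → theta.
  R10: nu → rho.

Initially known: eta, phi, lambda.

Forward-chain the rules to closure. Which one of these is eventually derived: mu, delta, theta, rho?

From eta and phi, R3 gives epsilon.
From eta, lambda, and phi, R1 gives beta.
beta and epsilon hold, so nu follows (R8).
nu holds, so rho follows (R10).
delta would need phi and theta (R2), but theta is never established. mu would need gamma (R4), but gamma is never established. theta would need psi (R9), but psi is never established.

rho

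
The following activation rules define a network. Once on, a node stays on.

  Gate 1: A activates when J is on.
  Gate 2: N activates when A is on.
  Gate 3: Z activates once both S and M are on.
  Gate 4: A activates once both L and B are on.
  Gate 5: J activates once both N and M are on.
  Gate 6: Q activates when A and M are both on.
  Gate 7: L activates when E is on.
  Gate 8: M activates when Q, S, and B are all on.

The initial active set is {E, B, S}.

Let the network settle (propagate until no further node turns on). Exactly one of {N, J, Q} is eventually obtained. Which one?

E is on, so L activates (Gate 7).
Gate 4: L and B on → A on.
Gate 2: A on → N on.
Q would need A and M (Gate 6), but M never turns on. J would need N and M (Gate 5), but M never turns on.

N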